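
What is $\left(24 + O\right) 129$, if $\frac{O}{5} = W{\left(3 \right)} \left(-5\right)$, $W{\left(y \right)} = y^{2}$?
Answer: $-25929$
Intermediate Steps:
$O = -225$ ($O = 5 \cdot 3^{2} \left(-5\right) = 5 \cdot 9 \left(-5\right) = 5 \left(-45\right) = -225$)
$\left(24 + O\right) 129 = \left(24 - 225\right) 129 = \left(-201\right) 129 = -25929$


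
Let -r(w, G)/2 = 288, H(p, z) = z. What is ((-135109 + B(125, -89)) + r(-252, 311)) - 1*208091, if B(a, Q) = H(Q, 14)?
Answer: -343762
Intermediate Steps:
r(w, G) = -576 (r(w, G) = -2*288 = -576)
B(a, Q) = 14
((-135109 + B(125, -89)) + r(-252, 311)) - 1*208091 = ((-135109 + 14) - 576) - 1*208091 = (-135095 - 576) - 208091 = -135671 - 208091 = -343762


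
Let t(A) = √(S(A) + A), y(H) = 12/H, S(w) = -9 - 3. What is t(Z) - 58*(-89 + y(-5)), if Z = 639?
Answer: 26506/5 + √627 ≈ 5326.2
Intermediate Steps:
S(w) = -12
t(A) = √(-12 + A)
t(Z) - 58*(-89 + y(-5)) = √(-12 + 639) - 58*(-89 + 12/(-5)) = √627 - 58*(-89 + 12*(-⅕)) = √627 - 58*(-89 - 12/5) = √627 - 58*(-457/5) = √627 + 26506/5 = 26506/5 + √627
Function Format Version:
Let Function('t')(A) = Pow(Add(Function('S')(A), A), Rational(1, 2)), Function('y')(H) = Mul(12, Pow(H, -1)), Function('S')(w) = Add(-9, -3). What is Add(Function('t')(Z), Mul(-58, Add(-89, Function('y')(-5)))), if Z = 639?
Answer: Add(Rational(26506, 5), Pow(627, Rational(1, 2))) ≈ 5326.2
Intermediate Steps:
Function('S')(w) = -12
Function('t')(A) = Pow(Add(-12, A), Rational(1, 2))
Add(Function('t')(Z), Mul(-58, Add(-89, Function('y')(-5)))) = Add(Pow(Add(-12, 639), Rational(1, 2)), Mul(-58, Add(-89, Mul(12, Pow(-5, -1))))) = Add(Pow(627, Rational(1, 2)), Mul(-58, Add(-89, Mul(12, Rational(-1, 5))))) = Add(Pow(627, Rational(1, 2)), Mul(-58, Add(-89, Rational(-12, 5)))) = Add(Pow(627, Rational(1, 2)), Mul(-58, Rational(-457, 5))) = Add(Pow(627, Rational(1, 2)), Rational(26506, 5)) = Add(Rational(26506, 5), Pow(627, Rational(1, 2)))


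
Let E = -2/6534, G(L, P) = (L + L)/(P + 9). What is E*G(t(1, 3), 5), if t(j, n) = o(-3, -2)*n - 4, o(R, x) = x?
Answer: 10/22869 ≈ 0.00043727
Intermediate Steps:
t(j, n) = -4 - 2*n (t(j, n) = -2*n - 4 = -4 - 2*n)
G(L, P) = 2*L/(9 + P) (G(L, P) = (2*L)/(9 + P) = 2*L/(9 + P))
E = -1/3267 (E = -2*1/6534 = -1/3267 ≈ -0.00030609)
E*G(t(1, 3), 5) = -2*(-4 - 2*3)/(3267*(9 + 5)) = -2*(-4 - 6)/(3267*14) = -2*(-10)/(3267*14) = -1/3267*(-10/7) = 10/22869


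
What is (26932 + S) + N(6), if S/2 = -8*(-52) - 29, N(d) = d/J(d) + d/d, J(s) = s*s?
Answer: 166243/6 ≈ 27707.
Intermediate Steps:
J(s) = s**2
N(d) = 1 + 1/d (N(d) = d/(d**2) + d/d = d/d**2 + 1 = 1/d + 1 = 1 + 1/d)
S = 774 (S = 2*(-8*(-52) - 29) = 2*(416 - 29) = 2*387 = 774)
(26932 + S) + N(6) = (26932 + 774) + (1 + 6)/6 = 27706 + (1/6)*7 = 27706 + 7/6 = 166243/6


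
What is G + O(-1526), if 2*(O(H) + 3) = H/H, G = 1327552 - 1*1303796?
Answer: 47507/2 ≈ 23754.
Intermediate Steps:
G = 23756 (G = 1327552 - 1303796 = 23756)
O(H) = -5/2 (O(H) = -3 + (H/H)/2 = -3 + (1/2)*1 = -3 + 1/2 = -5/2)
G + O(-1526) = 23756 - 5/2 = 47507/2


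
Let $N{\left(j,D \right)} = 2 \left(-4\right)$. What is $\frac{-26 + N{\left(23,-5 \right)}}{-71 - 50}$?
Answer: $\frac{34}{121} \approx 0.28099$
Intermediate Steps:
$N{\left(j,D \right)} = -8$
$\frac{-26 + N{\left(23,-5 \right)}}{-71 - 50} = \frac{-26 - 8}{-71 - 50} = - \frac{34}{-121} = \left(-34\right) \left(- \frac{1}{121}\right) = \frac{34}{121}$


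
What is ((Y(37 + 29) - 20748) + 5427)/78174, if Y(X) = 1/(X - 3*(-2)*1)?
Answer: -1103111/5628528 ≈ -0.19599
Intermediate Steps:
Y(X) = 1/(6 + X) (Y(X) = 1/(X + 6*1) = 1/(X + 6) = 1/(6 + X))
((Y(37 + 29) - 20748) + 5427)/78174 = ((1/(6 + (37 + 29)) - 20748) + 5427)/78174 = ((1/(6 + 66) - 20748) + 5427)*(1/78174) = ((1/72 - 20748) + 5427)*(1/78174) = (-1493855/72 + 5427)*(1/78174) = -1103111/72*1/78174 = -1103111/5628528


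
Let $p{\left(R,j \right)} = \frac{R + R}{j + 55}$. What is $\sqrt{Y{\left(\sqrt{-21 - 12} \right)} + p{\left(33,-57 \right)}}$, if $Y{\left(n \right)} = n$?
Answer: $\sqrt{-33 + i \sqrt{33}} \approx 0.49813 + 5.7661 i$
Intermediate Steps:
$p{\left(R,j \right)} = \frac{2 R}{55 + j}$
$\sqrt{Y{\left(\sqrt{-21 - 12} \right)} + p{\left(33,-57 \right)}} = \sqrt{\sqrt{-21 - 12} + 2 \cdot 33 \frac{1}{55 - 57}} = \sqrt{\sqrt{-33} + 2 \cdot 33 \frac{1}{-2}} = \sqrt{i \sqrt{33} + 2 \cdot 33 \left(- \frac{1}{2}\right)} = \sqrt{i \sqrt{33} - 33} = \sqrt{-33 + i \sqrt{33}}$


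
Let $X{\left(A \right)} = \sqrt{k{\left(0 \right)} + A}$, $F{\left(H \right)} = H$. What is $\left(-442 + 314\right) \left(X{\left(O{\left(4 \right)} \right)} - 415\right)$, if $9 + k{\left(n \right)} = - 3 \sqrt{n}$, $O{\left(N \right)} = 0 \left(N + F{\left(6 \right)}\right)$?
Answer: $53120 - 384 i \approx 53120.0 - 384.0 i$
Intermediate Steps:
$O{\left(N \right)} = 0$ ($O{\left(N \right)} = 0 \left(N + 6\right) = 0 \left(6 + N\right) = 0$)
$k{\left(n \right)} = -9 - 3 \sqrt{n}$
$X{\left(A \right)} = \sqrt{-9 + A}$ ($X{\left(A \right)} = \sqrt{\left(-9 - 3 \sqrt{0}\right) + A} = \sqrt{\left(-9 - 0\right) + A} = \sqrt{\left(-9 + 0\right) + A} = \sqrt{-9 + A}$)
$\left(-442 + 314\right) \left(X{\left(O{\left(4 \right)} \right)} - 415\right) = \left(-442 + 314\right) \left(\sqrt{-9 + 0} - 415\right) = - 128 \left(\sqrt{-9} - 415\right) = - 128 \left(3 i - 415\right) = - 128 \left(-415 + 3 i\right) = 53120 - 384 i$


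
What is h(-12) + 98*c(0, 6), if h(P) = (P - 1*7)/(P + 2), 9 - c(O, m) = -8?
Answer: 16679/10 ≈ 1667.9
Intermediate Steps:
c(O, m) = 17 (c(O, m) = 9 - 1*(-8) = 9 + 8 = 17)
h(P) = (-7 + P)/(2 + P) (h(P) = (P - 7)/(2 + P) = (-7 + P)/(2 + P))
h(-12) + 98*c(0, 6) = (-7 - 12)/(2 - 12) + 98*17 = -19/(-10) + 1666 = -⅒*(-19) + 1666 = 19/10 + 1666 = 16679/10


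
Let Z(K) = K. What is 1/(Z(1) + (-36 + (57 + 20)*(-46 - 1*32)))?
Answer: -1/6041 ≈ -0.00016554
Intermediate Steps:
1/(Z(1) + (-36 + (57 + 20)*(-46 - 1*32))) = 1/(1 + (-36 + (57 + 20)*(-46 - 1*32))) = 1/(1 + (-36 + 77*(-46 - 32))) = 1/(1 + (-36 + 77*(-78))) = 1/(1 + (-36 - 6006)) = 1/(1 - 6042) = 1/(-6041) = -1/6041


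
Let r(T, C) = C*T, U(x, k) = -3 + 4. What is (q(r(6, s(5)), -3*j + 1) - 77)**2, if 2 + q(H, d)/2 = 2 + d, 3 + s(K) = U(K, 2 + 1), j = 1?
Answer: 6561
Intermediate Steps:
U(x, k) = 1
s(K) = -2 (s(K) = -3 + 1 = -2)
q(H, d) = 2*d (q(H, d) = -4 + 2*(2 + d) = -4 + (4 + 2*d) = 2*d)
(q(r(6, s(5)), -3*j + 1) - 77)**2 = (2*(-3*1 + 1) - 77)**2 = (2*(-3 + 1) - 77)**2 = (2*(-2) - 77)**2 = (-4 - 77)**2 = (-81)**2 = 6561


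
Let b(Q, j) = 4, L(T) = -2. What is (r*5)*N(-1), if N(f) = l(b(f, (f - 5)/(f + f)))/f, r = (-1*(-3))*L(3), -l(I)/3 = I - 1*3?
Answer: -90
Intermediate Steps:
l(I) = 9 - 3*I (l(I) = -3*(I - 1*3) = -3*(I - 3) = -3*(-3 + I) = 9 - 3*I)
r = -6 (r = -1*(-3)*(-2) = 3*(-2) = -6)
N(f) = -3/f (N(f) = (9 - 3*4)/f = (9 - 12)/f = -3/f)
(r*5)*N(-1) = (-6*5)*(-3/(-1)) = -(-90)*(-1) = -30*3 = -90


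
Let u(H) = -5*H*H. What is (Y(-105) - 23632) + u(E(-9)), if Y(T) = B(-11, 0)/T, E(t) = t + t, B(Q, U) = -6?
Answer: -883818/35 ≈ -25252.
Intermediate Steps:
E(t) = 2*t
Y(T) = -6/T
u(H) = -5*H²
(Y(-105) - 23632) + u(E(-9)) = (-6/(-105) - 23632) - 5*(2*(-9))² = (-6*(-1/105) - 23632) - 5*(-18)² = (2/35 - 23632) - 5*324 = -827118/35 - 1620 = -883818/35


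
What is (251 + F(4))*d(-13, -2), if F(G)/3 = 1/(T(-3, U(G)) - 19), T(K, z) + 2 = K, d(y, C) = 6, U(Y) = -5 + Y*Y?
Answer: 6021/4 ≈ 1505.3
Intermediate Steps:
U(Y) = -5 + Y²
T(K, z) = -2 + K
F(G) = -⅛ (F(G) = 3/((-2 - 3) - 19) = 3/(-5 - 19) = 3/(-24) = 3*(-1/24) = -⅛)
(251 + F(4))*d(-13, -2) = (251 - ⅛)*6 = (2007/8)*6 = 6021/4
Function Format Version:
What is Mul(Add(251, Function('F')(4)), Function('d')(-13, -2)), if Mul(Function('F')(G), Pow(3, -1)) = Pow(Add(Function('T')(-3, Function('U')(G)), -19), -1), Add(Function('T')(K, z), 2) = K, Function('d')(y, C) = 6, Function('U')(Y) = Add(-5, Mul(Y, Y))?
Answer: Rational(6021, 4) ≈ 1505.3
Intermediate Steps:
Function('U')(Y) = Add(-5, Pow(Y, 2))
Function('T')(K, z) = Add(-2, K)
Function('F')(G) = Rational(-1, 8) (Function('F')(G) = Mul(3, Pow(Add(Add(-2, -3), -19), -1)) = Mul(3, Pow(Add(-5, -19), -1)) = Mul(3, Pow(-24, -1)) = Mul(3, Rational(-1, 24)) = Rational(-1, 8))
Mul(Add(251, Function('F')(4)), Function('d')(-13, -2)) = Mul(Add(251, Rational(-1, 8)), 6) = Mul(Rational(2007, 8), 6) = Rational(6021, 4)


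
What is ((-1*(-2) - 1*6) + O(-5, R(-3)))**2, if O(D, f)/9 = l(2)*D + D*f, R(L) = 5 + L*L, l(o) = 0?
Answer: 401956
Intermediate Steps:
R(L) = 5 + L**2
O(D, f) = 9*D*f (O(D, f) = 9*(0*D + D*f) = 9*(0 + D*f) = 9*(D*f) = 9*D*f)
((-1*(-2) - 1*6) + O(-5, R(-3)))**2 = ((-1*(-2) - 1*6) + 9*(-5)*(5 + (-3)**2))**2 = ((2 - 6) + 9*(-5)*(5 + 9))**2 = (-4 + 9*(-5)*14)**2 = (-4 - 630)**2 = (-634)**2 = 401956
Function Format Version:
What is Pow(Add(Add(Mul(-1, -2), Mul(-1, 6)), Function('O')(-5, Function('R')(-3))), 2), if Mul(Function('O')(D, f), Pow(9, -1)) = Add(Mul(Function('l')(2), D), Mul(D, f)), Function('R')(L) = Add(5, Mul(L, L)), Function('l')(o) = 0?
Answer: 401956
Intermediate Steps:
Function('R')(L) = Add(5, Pow(L, 2))
Function('O')(D, f) = Mul(9, D, f) (Function('O')(D, f) = Mul(9, Add(Mul(0, D), Mul(D, f))) = Mul(9, Add(0, Mul(D, f))) = Mul(9, Mul(D, f)) = Mul(9, D, f))
Pow(Add(Add(Mul(-1, -2), Mul(-1, 6)), Function('O')(-5, Function('R')(-3))), 2) = Pow(Add(Add(Mul(-1, -2), Mul(-1, 6)), Mul(9, -5, Add(5, Pow(-3, 2)))), 2) = Pow(Add(Add(2, -6), Mul(9, -5, Add(5, 9))), 2) = Pow(Add(-4, Mul(9, -5, 14)), 2) = Pow(Add(-4, -630), 2) = Pow(-634, 2) = 401956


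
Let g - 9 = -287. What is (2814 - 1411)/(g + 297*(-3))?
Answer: -1403/1169 ≈ -1.2002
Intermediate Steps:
g = -278 (g = 9 - 287 = -278)
(2814 - 1411)/(g + 297*(-3)) = (2814 - 1411)/(-278 + 297*(-3)) = 1403/(-278 - 891) = 1403/(-1169) = 1403*(-1/1169) = -1403/1169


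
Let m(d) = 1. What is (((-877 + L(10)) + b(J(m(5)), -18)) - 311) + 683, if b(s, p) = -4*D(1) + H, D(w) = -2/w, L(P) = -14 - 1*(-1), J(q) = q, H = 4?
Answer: -506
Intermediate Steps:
L(P) = -13 (L(P) = -14 + 1 = -13)
b(s, p) = 12 (b(s, p) = -(-8)/1 + 4 = -(-8) + 4 = -4*(-2) + 4 = 8 + 4 = 12)
(((-877 + L(10)) + b(J(m(5)), -18)) - 311) + 683 = (((-877 - 13) + 12) - 311) + 683 = ((-890 + 12) - 311) + 683 = (-878 - 311) + 683 = -1189 + 683 = -506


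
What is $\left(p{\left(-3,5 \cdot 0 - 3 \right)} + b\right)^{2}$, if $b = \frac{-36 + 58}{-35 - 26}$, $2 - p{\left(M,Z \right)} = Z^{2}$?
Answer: $\frac{201601}{3721} \approx 54.179$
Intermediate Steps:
$p{\left(M,Z \right)} = 2 - Z^{2}$
$b = - \frac{22}{61}$ ($b = \frac{22}{-61} = 22 \left(- \frac{1}{61}\right) = - \frac{22}{61} \approx -0.36066$)
$\left(p{\left(-3,5 \cdot 0 - 3 \right)} + b\right)^{2} = \left(\left(2 - \left(5 \cdot 0 - 3\right)^{2}\right) - \frac{22}{61}\right)^{2} = \left(\left(2 - \left(0 - 3\right)^{2}\right) - \frac{22}{61}\right)^{2} = \left(\left(2 - \left(-3\right)^{2}\right) - \frac{22}{61}\right)^{2} = \left(\left(2 - 9\right) - \frac{22}{61}\right)^{2} = \left(-7 - \frac{22}{61}\right)^{2} = \left(- \frac{449}{61}\right)^{2} = \frac{201601}{3721}$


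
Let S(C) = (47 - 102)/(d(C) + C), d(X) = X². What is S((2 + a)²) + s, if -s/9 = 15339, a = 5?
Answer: -67645001/490 ≈ -1.3805e+5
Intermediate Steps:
s = -138051 (s = -9*15339 = -138051)
S(C) = -55/(C + C²) (S(C) = (47 - 102)/(C² + C) = -55/(C + C²))
S((2 + a)²) + s = -55/(((2 + 5)²)*(1 + (2 + 5)²)) - 138051 = -55/((7²)*(1 + 7²)) - 138051 = -55/(49*(1 + 49)) - 138051 = -55*1/49/50 - 138051 = -55*1/49*1/50 - 138051 = -11/490 - 138051 = -67645001/490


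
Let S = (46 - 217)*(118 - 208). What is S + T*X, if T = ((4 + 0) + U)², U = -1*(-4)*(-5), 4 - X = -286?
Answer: 89630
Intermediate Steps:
X = 290 (X = 4 - 1*(-286) = 4 + 286 = 290)
U = -20 (U = 4*(-5) = -20)
T = 256 (T = ((4 + 0) - 20)² = (4 - 20)² = (-16)² = 256)
S = 15390 (S = -171*(-90) = 15390)
S + T*X = 15390 + 256*290 = 15390 + 74240 = 89630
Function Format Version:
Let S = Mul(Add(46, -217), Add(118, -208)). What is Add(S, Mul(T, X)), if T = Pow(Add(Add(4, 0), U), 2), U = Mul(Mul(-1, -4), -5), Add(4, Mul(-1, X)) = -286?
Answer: 89630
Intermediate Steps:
X = 290 (X = Add(4, Mul(-1, -286)) = Add(4, 286) = 290)
U = -20 (U = Mul(4, -5) = -20)
T = 256 (T = Pow(Add(Add(4, 0), -20), 2) = Pow(Add(4, -20), 2) = Pow(-16, 2) = 256)
S = 15390 (S = Mul(-171, -90) = 15390)
Add(S, Mul(T, X)) = Add(15390, Mul(256, 290)) = Add(15390, 74240) = 89630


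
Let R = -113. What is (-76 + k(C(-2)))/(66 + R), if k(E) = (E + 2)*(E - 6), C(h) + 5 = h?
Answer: 11/47 ≈ 0.23404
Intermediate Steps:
C(h) = -5 + h
k(E) = (-6 + E)*(2 + E) (k(E) = (2 + E)*(-6 + E) = (-6 + E)*(2 + E))
(-76 + k(C(-2)))/(66 + R) = (-76 + (-12 + (-5 - 2)**2 - 4*(-5 - 2)))/(66 - 113) = (-76 + (-12 + (-7)**2 - 4*(-7)))/(-47) = (-76 + (-12 + 49 + 28))*(-1/47) = (-76 + 65)*(-1/47) = -11*(-1/47) = 11/47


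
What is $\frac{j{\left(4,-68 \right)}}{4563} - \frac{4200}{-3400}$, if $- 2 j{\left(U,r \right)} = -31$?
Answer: $\frac{192173}{155142} \approx 1.2387$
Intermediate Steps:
$j{\left(U,r \right)} = \frac{31}{2}$ ($j{\left(U,r \right)} = \left(- \frac{1}{2}\right) \left(-31\right) = \frac{31}{2}$)
$\frac{j{\left(4,-68 \right)}}{4563} - \frac{4200}{-3400} = \frac{31}{2 \cdot 4563} - \frac{4200}{-3400} = \frac{31}{2} \cdot \frac{1}{4563} - - \frac{21}{17} = \frac{31}{9126} + \frac{21}{17} = \frac{192173}{155142}$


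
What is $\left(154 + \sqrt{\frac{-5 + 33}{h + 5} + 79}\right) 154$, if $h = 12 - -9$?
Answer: $23716 + \frac{154 \sqrt{13533}}{13} \approx 25094.0$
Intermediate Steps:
$h = 21$ ($h = 12 + 9 = 21$)
$\left(154 + \sqrt{\frac{-5 + 33}{h + 5} + 79}\right) 154 = \left(154 + \sqrt{\frac{-5 + 33}{21 + 5} + 79}\right) 154 = \left(154 + \sqrt{\frac{28}{26} + 79}\right) 154 = \left(154 + \sqrt{28 \cdot \frac{1}{26} + 79}\right) 154 = \left(154 + \sqrt{\frac{14}{13} + 79}\right) 154 = \left(154 + \sqrt{\frac{1041}{13}}\right) 154 = \left(154 + \frac{\sqrt{13533}}{13}\right) 154 = 23716 + \frac{154 \sqrt{13533}}{13}$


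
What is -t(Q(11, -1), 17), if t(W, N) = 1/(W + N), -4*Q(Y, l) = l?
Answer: -4/69 ≈ -0.057971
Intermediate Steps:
Q(Y, l) = -l/4
t(W, N) = 1/(N + W)
-t(Q(11, -1), 17) = -1/(17 - ¼*(-1)) = -1/(17 + ¼) = -1/69/4 = -1*4/69 = -4/69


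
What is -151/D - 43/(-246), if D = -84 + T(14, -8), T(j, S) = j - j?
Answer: 6793/3444 ≈ 1.9724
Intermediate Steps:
T(j, S) = 0
D = -84 (D = -84 + 0 = -84)
-151/D - 43/(-246) = -151/(-84) - 43/(-246) = -151*(-1/84) - 43*(-1/246) = 151/84 + 43/246 = 6793/3444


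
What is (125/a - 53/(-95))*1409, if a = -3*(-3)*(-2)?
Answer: -15387689/1710 ≈ -8998.7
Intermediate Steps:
a = -18 (a = 9*(-2) = -18)
(125/a - 53/(-95))*1409 = (125/(-18) - 53/(-95))*1409 = (125*(-1/18) - 53*(-1/95))*1409 = (-125/18 + 53/95)*1409 = -10921/1710*1409 = -15387689/1710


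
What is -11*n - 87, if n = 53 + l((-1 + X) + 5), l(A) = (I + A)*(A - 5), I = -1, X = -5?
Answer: -802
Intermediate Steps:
l(A) = (-1 + A)*(-5 + A) (l(A) = (-1 + A)*(A - 5) = (-1 + A)*(-5 + A))
n = 65 (n = 53 + (5 + ((-1 - 5) + 5)² - 6*((-1 - 5) + 5)) = 53 + (5 + (-6 + 5)² - 6*(-6 + 5)) = 53 + (5 + (-1)² - 6*(-1)) = 53 + (5 + 1 + 6) = 53 + 12 = 65)
-11*n - 87 = -11*65 - 87 = -715 - 87 = -802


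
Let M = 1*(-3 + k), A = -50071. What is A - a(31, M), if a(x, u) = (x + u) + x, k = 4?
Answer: -50134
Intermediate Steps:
M = 1 (M = 1*(-3 + 4) = 1*1 = 1)
a(x, u) = u + 2*x (a(x, u) = (u + x) + x = u + 2*x)
A - a(31, M) = -50071 - (1 + 2*31) = -50071 - (1 + 62) = -50071 - 1*63 = -50071 - 63 = -50134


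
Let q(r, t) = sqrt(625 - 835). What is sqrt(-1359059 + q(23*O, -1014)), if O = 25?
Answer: sqrt(-1359059 + I*sqrt(210)) ≈ 0.006 + 1165.8*I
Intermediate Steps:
q(r, t) = I*sqrt(210) (q(r, t) = sqrt(-210) = I*sqrt(210))
sqrt(-1359059 + q(23*O, -1014)) = sqrt(-1359059 + I*sqrt(210))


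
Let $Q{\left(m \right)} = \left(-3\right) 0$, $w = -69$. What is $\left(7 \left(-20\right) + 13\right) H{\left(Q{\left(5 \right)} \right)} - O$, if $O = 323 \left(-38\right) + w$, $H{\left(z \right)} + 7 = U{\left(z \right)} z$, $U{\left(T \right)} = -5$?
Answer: $13232$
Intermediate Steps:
$Q{\left(m \right)} = 0$
$H{\left(z \right)} = -7 - 5 z$
$O = -12343$ ($O = 323 \left(-38\right) - 69 = -12274 - 69 = -12343$)
$\left(7 \left(-20\right) + 13\right) H{\left(Q{\left(5 \right)} \right)} - O = \left(7 \left(-20\right) + 13\right) \left(-7 - 0\right) - -12343 = \left(-140 + 13\right) \left(-7 + 0\right) + 12343 = \left(-127\right) \left(-7\right) + 12343 = 889 + 12343 = 13232$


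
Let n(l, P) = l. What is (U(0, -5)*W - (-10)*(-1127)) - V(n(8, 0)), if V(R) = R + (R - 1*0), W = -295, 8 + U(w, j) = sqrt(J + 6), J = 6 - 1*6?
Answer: -8926 - 295*sqrt(6) ≈ -9648.6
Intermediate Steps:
J = 0 (J = 6 - 6 = 0)
U(w, j) = -8 + sqrt(6) (U(w, j) = -8 + sqrt(0 + 6) = -8 + sqrt(6))
V(R) = 2*R (V(R) = R + (R + 0) = R + R = 2*R)
(U(0, -5)*W - (-10)*(-1127)) - V(n(8, 0)) = ((-8 + sqrt(6))*(-295) - (-10)*(-1127)) - 2*8 = ((2360 - 295*sqrt(6)) - 1*11270) - 1*16 = ((2360 - 295*sqrt(6)) - 11270) - 16 = (-8910 - 295*sqrt(6)) - 16 = -8926 - 295*sqrt(6)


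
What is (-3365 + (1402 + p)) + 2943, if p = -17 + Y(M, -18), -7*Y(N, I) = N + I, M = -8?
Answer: 6767/7 ≈ 966.71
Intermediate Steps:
Y(N, I) = -I/7 - N/7 (Y(N, I) = -(N + I)/7 = -(I + N)/7 = -I/7 - N/7)
p = -93/7 (p = -17 + (-1/7*(-18) - 1/7*(-8)) = -17 + (18/7 + 8/7) = -17 + 26/7 = -93/7 ≈ -13.286)
(-3365 + (1402 + p)) + 2943 = (-3365 + (1402 - 93/7)) + 2943 = (-3365 + 9721/7) + 2943 = -13834/7 + 2943 = 6767/7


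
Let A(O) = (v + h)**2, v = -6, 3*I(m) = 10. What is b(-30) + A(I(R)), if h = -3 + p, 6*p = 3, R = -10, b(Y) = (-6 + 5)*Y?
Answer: 409/4 ≈ 102.25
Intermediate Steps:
b(Y) = -Y
p = 1/2 (p = (1/6)*3 = 1/2 ≈ 0.50000)
I(m) = 10/3 (I(m) = (1/3)*10 = 10/3)
h = -5/2 (h = -3 + 1/2 = -5/2 ≈ -2.5000)
A(O) = 289/4 (A(O) = (-6 - 5/2)**2 = (-17/2)**2 = 289/4)
b(-30) + A(I(R)) = -1*(-30) + 289/4 = 30 + 289/4 = 409/4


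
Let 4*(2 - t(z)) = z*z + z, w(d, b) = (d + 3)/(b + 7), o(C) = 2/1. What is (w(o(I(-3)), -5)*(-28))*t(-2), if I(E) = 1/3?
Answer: -105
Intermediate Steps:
I(E) = ⅓
o(C) = 2 (o(C) = 2*1 = 2)
w(d, b) = (3 + d)/(7 + b)
t(z) = 2 - z/4 - z²/4 (t(z) = 2 - (z*z + z)/4 = 2 - (z² + z)/4 = 2 - (z + z²)/4 = 2 + (-z/4 - z²/4) = 2 - z/4 - z²/4)
(w(o(I(-3)), -5)*(-28))*t(-2) = (((3 + 2)/(7 - 5))*(-28))*(2 - ¼*(-2) - ¼*(-2)²) = ((5/2)*(-28))*(2 + ½ - ¼*4) = (((½)*5)*(-28))*(2 + ½ - 1) = ((5/2)*(-28))*(3/2) = -70*3/2 = -105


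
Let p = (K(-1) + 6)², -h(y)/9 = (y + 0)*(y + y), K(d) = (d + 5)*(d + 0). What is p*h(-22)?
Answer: -34848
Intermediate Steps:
K(d) = d*(5 + d) (K(d) = (5 + d)*d = d*(5 + d))
h(y) = -18*y² (h(y) = -9*(y + 0)*(y + y) = -9*y*2*y = -18*y²)
p = 4 (p = (-(5 - 1) + 6)² = (-1*4 + 6)² = (-4 + 6)² = 2² = 4)
p*h(-22) = 4*(-18*(-22)²) = 4*(-18*484) = 4*(-8712) = -34848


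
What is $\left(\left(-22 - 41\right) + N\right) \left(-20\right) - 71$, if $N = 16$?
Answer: $869$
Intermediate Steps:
$\left(\left(-22 - 41\right) + N\right) \left(-20\right) - 71 = \left(\left(-22 - 41\right) + 16\right) \left(-20\right) - 71 = \left(-63 + 16\right) \left(-20\right) - 71 = \left(-47\right) \left(-20\right) - 71 = 940 - 71 = 869$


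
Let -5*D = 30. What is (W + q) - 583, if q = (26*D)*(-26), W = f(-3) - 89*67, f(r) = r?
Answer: -2493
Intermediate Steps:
D = -6 (D = -⅕*30 = -6)
W = -5966 (W = -3 - 89*67 = -3 - 5963 = -5966)
q = 4056 (q = (26*(-6))*(-26) = -156*(-26) = 4056)
(W + q) - 583 = (-5966 + 4056) - 583 = -1910 - 583 = -2493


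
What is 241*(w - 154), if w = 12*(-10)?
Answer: -66034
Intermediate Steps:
w = -120
241*(w - 154) = 241*(-120 - 154) = 241*(-274) = -66034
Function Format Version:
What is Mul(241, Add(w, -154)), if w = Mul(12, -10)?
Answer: -66034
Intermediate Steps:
w = -120
Mul(241, Add(w, -154)) = Mul(241, Add(-120, -154)) = Mul(241, -274) = -66034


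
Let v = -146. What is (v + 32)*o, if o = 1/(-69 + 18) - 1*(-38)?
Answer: -73606/17 ≈ -4329.8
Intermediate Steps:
o = 1937/51 (o = 1/(-51) + 38 = -1/51 + 38 = 1937/51 ≈ 37.980)
(v + 32)*o = (-146 + 32)*(1937/51) = -114*1937/51 = -73606/17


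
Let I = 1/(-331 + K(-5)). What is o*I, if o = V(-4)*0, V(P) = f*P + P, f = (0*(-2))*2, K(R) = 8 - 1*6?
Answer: 0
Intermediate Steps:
K(R) = 2 (K(R) = 8 - 6 = 2)
f = 0 (f = 0*2 = 0)
V(P) = P (V(P) = 0*P + P = 0 + P = P)
I = -1/329 (I = 1/(-331 + 2) = 1/(-329) = -1/329 ≈ -0.0030395)
o = 0 (o = -4*0 = 0)
o*I = 0*(-1/329) = 0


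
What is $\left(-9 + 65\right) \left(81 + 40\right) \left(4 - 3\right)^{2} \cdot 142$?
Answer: $962192$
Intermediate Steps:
$\left(-9 + 65\right) \left(81 + 40\right) \left(4 - 3\right)^{2} \cdot 142 = 56 \cdot 121 \cdot 1^{2} \cdot 142 = 6776 \cdot 1 \cdot 142 = 6776 \cdot 142 = 962192$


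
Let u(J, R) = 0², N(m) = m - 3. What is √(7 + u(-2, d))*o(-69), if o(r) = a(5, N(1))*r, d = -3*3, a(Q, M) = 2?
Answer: -138*√7 ≈ -365.11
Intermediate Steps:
N(m) = -3 + m
d = -9
u(J, R) = 0
o(r) = 2*r
√(7 + u(-2, d))*o(-69) = √(7 + 0)*(2*(-69)) = √7*(-138) = -138*√7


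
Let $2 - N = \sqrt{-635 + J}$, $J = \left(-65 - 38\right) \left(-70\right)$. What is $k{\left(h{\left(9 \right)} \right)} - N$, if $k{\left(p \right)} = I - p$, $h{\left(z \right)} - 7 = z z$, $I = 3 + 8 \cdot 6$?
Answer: $-39 + 5 \sqrt{263} \approx 42.086$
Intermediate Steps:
$J = 7210$ ($J = \left(-103\right) \left(-70\right) = 7210$)
$N = 2 - 5 \sqrt{263}$ ($N = 2 - \sqrt{-635 + 7210} = 2 - \sqrt{6575} = 2 - 5 \sqrt{263} \approx -79.086$)
$I = 51$ ($I = 3 + 48 = 51$)
$h{\left(z \right)} = 7 + z^{2}$ ($h{\left(z \right)} = 7 + z z = 7 + z^{2}$)
$k{\left(p \right)} = 51 - p$
$k{\left(h{\left(9 \right)} \right)} - N = \left(51 - \left(7 + 9^{2}\right)\right) - \left(2 - 5 \sqrt{263}\right) = \left(51 - \left(7 + 81\right)\right) - \left(2 - 5 \sqrt{263}\right) = \left(51 - 88\right) - \left(2 - 5 \sqrt{263}\right) = -37 - \left(2 - 5 \sqrt{263}\right) = -39 + 5 \sqrt{263}$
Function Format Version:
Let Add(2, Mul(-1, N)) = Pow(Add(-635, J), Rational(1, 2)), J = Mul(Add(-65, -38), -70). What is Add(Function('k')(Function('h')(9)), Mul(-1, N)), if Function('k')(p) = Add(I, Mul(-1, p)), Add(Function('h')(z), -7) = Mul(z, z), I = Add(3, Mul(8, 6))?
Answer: Add(-39, Mul(5, Pow(263, Rational(1, 2)))) ≈ 42.086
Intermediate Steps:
J = 7210 (J = Mul(-103, -70) = 7210)
N = Add(2, Mul(-5, Pow(263, Rational(1, 2)))) (N = Add(2, Mul(-1, Pow(Add(-635, 7210), Rational(1, 2)))) = Add(2, Mul(-1, Pow(6575, Rational(1, 2)))) = Add(2, Mul(-1, Mul(5, Pow(263, Rational(1, 2))))) = Add(2, Mul(-5, Pow(263, Rational(1, 2)))) ≈ -79.086)
I = 51 (I = Add(3, 48) = 51)
Function('h')(z) = Add(7, Pow(z, 2)) (Function('h')(z) = Add(7, Mul(z, z)) = Add(7, Pow(z, 2)))
Function('k')(p) = Add(51, Mul(-1, p))
Add(Function('k')(Function('h')(9)), Mul(-1, N)) = Add(Add(51, Mul(-1, Add(7, Pow(9, 2)))), Mul(-1, Add(2, Mul(-5, Pow(263, Rational(1, 2)))))) = Add(Add(51, Mul(-1, Add(7, 81))), Add(-2, Mul(5, Pow(263, Rational(1, 2))))) = Add(Add(51, Mul(-1, 88)), Add(-2, Mul(5, Pow(263, Rational(1, 2))))) = Add(Add(51, -88), Add(-2, Mul(5, Pow(263, Rational(1, 2))))) = Add(-37, Add(-2, Mul(5, Pow(263, Rational(1, 2))))) = Add(-39, Mul(5, Pow(263, Rational(1, 2))))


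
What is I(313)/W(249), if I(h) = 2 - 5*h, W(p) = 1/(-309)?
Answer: 482967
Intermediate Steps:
W(p) = -1/309
I(313)/W(249) = (2 - 5*313)/(-1/309) = (2 - 1565)*(-309) = -1563*(-309) = 482967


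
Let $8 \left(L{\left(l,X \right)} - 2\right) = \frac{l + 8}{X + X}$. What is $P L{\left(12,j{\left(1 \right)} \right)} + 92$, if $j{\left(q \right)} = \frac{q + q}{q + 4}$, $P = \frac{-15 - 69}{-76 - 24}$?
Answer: $\frac{19261}{200} \approx 96.305$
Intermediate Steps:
$P = \frac{21}{25}$ ($P = - \frac{84}{-100} = \left(-84\right) \left(- \frac{1}{100}\right) = \frac{21}{25} \approx 0.84$)
$j{\left(q \right)} = \frac{2 q}{4 + q}$
$L{\left(l,X \right)} = 2 + \frac{8 + l}{16 X}$ ($L{\left(l,X \right)} = 2 + \frac{\left(l + 8\right) \frac{1}{X + X}}{8} = 2 + \frac{\left(8 + l\right) \frac{1}{2 X}}{8} = 2 + \frac{\frac{1}{2} \frac{1}{X} \left(8 + l\right)}{8} = 2 + \frac{8 + l}{16 X}$)
$P L{\left(12,j{\left(1 \right)} \right)} + 92 = \frac{21 \frac{8 + 12 + 32 \cdot 2 \cdot 1 \frac{1}{4 + 1}}{16 \cdot 2 \cdot 1 \frac{1}{4 + 1}}}{25} + 92 = \frac{21 \frac{8 + 12 + 32 \cdot 2 \cdot 1 \cdot \frac{1}{5}}{16 \cdot 2 \cdot 1 \cdot \frac{1}{5}}}{25} + 92 = \frac{21 \frac{8 + 12 + 32 \cdot \frac{2}{5}}{16 \cdot \frac{2}{5}}}{25} + 92 = \frac{21 \cdot \frac{1}{16} \cdot \frac{5}{2} \left(8 + 12 + \frac{64}{5}\right)}{25} + 92 = \frac{21 \cdot \frac{1}{16} \cdot \frac{5}{2} \cdot \frac{164}{5}}{25} + 92 = \frac{21}{25} \cdot \frac{41}{8} + 92 = \frac{861}{200} + 92 = \frac{19261}{200}$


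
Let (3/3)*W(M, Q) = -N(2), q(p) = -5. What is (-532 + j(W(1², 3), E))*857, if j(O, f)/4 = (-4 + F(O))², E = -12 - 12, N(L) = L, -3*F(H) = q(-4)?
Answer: -3935344/9 ≈ -4.3726e+5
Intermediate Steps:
F(H) = 5/3 (F(H) = -⅓*(-5) = 5/3)
W(M, Q) = -2 (W(M, Q) = -1*2 = -2)
E = -24
j(O, f) = 196/9 (j(O, f) = 4*(-4 + 5/3)² = 4*(-7/3)² = 4*(49/9) = 196/9)
(-532 + j(W(1², 3), E))*857 = (-532 + 196/9)*857 = -4592/9*857 = -3935344/9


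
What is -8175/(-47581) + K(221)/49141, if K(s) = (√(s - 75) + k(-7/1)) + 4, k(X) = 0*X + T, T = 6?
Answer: 402203485/2338177921 + √146/49141 ≈ 0.17226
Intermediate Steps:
k(X) = 6 (k(X) = 0*X + 6 = 0 + 6 = 6)
K(s) = 10 + √(-75 + s) (K(s) = (√(s - 75) + 6) + 4 = (√(-75 + s) + 6) + 4 = (6 + √(-75 + s)) + 4 = 10 + √(-75 + s))
-8175/(-47581) + K(221)/49141 = -8175/(-47581) + (10 + √(-75 + 221))/49141 = -8175*(-1/47581) + (10 + √146)*(1/49141) = 8175/47581 + (10/49141 + √146/49141) = 402203485/2338177921 + √146/49141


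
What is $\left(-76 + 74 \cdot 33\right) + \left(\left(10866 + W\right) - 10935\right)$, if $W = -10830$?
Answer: $-8533$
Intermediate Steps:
$\left(-76 + 74 \cdot 33\right) + \left(\left(10866 + W\right) - 10935\right) = \left(-76 + 74 \cdot 33\right) + \left(\left(10866 - 10830\right) - 10935\right) = \left(-76 + 2442\right) + \left(36 - 10935\right) = 2366 - 10899 = -8533$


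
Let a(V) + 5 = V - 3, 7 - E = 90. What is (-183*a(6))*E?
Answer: -30378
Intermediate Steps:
E = -83 (E = 7 - 1*90 = 7 - 90 = -83)
a(V) = -8 + V (a(V) = -5 + (V - 3) = -5 + (-3 + V) = -8 + V)
(-183*a(6))*E = -183*(-8 + 6)*(-83) = -183*(-2)*(-83) = 366*(-83) = -30378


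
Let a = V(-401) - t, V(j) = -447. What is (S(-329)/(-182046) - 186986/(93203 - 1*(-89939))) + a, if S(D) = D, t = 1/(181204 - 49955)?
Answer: -980238412199848795/2187938452278234 ≈ -448.02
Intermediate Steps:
t = 1/131249 ≈ 7.6191e-6
a = -58668304/131249 (a = -447 - 1*1/131249 = -447 - 1/131249 = -58668304/131249 ≈ -447.00)
(S(-329)/(-182046) - 186986/(93203 - 1*(-89939))) + a = (-329/(-182046) - 186986/(93203 - 1*(-89939))) - 58668304/131249 = (-329*(-1/182046) - 186986/(93203 + 89939)) - 58668304/131249 = (329/182046 - 186986/183142) - 58668304/131249 = (329/182046 - 186986*1/183142) - 58668304/131249 = (329/182046 - 93493/91571) - 58668304/131249 = -16989899819/16670134266 - 58668304/131249 = -980238412199848795/2187938452278234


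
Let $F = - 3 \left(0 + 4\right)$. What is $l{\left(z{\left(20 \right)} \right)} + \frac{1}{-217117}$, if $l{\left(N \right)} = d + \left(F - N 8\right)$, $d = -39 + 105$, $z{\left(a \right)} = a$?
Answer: $- \frac{23014403}{217117} \approx -106.0$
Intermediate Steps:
$F = -12$ ($F = \left(-3\right) 4 = -12$)
$d = 66$
$l{\left(N \right)} = 54 - 8 N$ ($l{\left(N \right)} = 66 - \left(12 + N 8\right) = 66 - \left(12 + 8 N\right) = 54 - 8 N$)
$l{\left(z{\left(20 \right)} \right)} + \frac{1}{-217117} = \left(54 - 160\right) + \frac{1}{-217117} = \left(54 - 160\right) - \frac{1}{217117} = -106 - \frac{1}{217117} = - \frac{23014403}{217117}$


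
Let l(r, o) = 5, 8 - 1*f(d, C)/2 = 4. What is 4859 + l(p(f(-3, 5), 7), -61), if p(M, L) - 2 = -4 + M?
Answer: 4864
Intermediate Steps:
f(d, C) = 8 (f(d, C) = 16 - 2*4 = 16 - 8 = 8)
p(M, L) = -2 + M (p(M, L) = 2 + (-4 + M) = -2 + M)
4859 + l(p(f(-3, 5), 7), -61) = 4859 + 5 = 4864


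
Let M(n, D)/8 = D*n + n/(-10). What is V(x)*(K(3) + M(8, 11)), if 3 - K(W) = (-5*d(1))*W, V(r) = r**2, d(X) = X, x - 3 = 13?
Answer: 915968/5 ≈ 1.8319e+5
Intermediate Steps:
x = 16 (x = 3 + 13 = 16)
M(n, D) = -4*n/5 + 8*D*n (M(n, D) = 8*(D*n + n/(-10)) = 8*(D*n + n*(-1/10)) = 8*(D*n - n/10) = 8*(-n/10 + D*n) = -4*n/5 + 8*D*n)
K(W) = 3 + 5*W (K(W) = 3 - (-5*1)*W = 3 - (-5)*W = 3 + 5*W)
V(x)*(K(3) + M(8, 11)) = 16**2*((3 + 5*3) + (4/5)*8*(-1 + 10*11)) = 256*((3 + 15) + (4/5)*8*(-1 + 110)) = 256*(18 + (4/5)*8*109) = 256*(18 + 3488/5) = 256*(3578/5) = 915968/5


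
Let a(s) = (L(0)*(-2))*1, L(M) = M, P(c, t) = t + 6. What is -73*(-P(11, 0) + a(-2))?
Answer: 438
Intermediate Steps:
P(c, t) = 6 + t
a(s) = 0 (a(s) = (0*(-2))*1 = 0*1 = 0)
-73*(-P(11, 0) + a(-2)) = -73*(-(6 + 0) + 0) = -73*(-1*6 + 0) = -73*(-6 + 0) = -73*(-6) = 438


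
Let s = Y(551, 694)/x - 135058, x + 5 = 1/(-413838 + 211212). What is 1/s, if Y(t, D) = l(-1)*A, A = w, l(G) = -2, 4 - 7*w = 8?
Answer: -7091917/957821747194 ≈ -7.4042e-6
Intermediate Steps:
x = -1013131/202626 (x = -5 + 1/(-413838 + 211212) = -5 + 1/(-202626) = -5 - 1/202626 = -1013131/202626 ≈ -5.0000)
w = -4/7 (w = 4/7 - ⅐*8 = 4/7 - 8/7 = -4/7 ≈ -0.57143)
A = -4/7 ≈ -0.57143
Y(t, D) = 8/7 (Y(t, D) = -2*(-4/7) = 8/7)
s = -957821747194/7091917 (s = 8/(7*(-1013131/202626)) - 135058 = (8/7)*(-202626/1013131) - 135058 = -1621008/7091917 - 135058 = -957821747194/7091917 ≈ -1.3506e+5)
1/s = 1/(-957821747194/7091917) = -7091917/957821747194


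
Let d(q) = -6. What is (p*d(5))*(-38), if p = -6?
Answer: -1368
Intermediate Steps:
(p*d(5))*(-38) = -6*(-6)*(-38) = 36*(-38) = -1368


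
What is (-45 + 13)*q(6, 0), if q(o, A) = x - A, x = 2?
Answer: -64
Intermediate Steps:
q(o, A) = 2 - A
(-45 + 13)*q(6, 0) = (-45 + 13)*(2 - 1*0) = -32*(2 + 0) = -32*2 = -64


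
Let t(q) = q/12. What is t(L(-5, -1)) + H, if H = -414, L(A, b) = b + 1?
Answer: -414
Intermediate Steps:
L(A, b) = 1 + b
t(q) = q/12 (t(q) = q*(1/12) = q/12)
t(L(-5, -1)) + H = (1 - 1)/12 - 414 = (1/12)*0 - 414 = 0 - 414 = -414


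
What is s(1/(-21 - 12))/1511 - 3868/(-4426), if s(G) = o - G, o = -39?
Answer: 93589124/110346819 ≈ 0.84814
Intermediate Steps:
s(G) = -39 - G
s(1/(-21 - 12))/1511 - 3868/(-4426) = (-39 - 1/(-21 - 12))/1511 - 3868/(-4426) = (-39 - 1/(-33))*(1/1511) - 3868*(-1/4426) = (-39 - 1*(-1/33))*(1/1511) + 1934/2213 = (-39 + 1/33)*(1/1511) + 1934/2213 = -1286/33*1/1511 + 1934/2213 = -1286/49863 + 1934/2213 = 93589124/110346819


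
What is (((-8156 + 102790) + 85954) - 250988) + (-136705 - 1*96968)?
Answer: -304073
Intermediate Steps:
(((-8156 + 102790) + 85954) - 250988) + (-136705 - 1*96968) = ((94634 + 85954) - 250988) + (-136705 - 96968) = (180588 - 250988) - 233673 = -70400 - 233673 = -304073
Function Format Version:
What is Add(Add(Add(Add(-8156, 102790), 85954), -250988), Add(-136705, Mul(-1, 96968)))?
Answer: -304073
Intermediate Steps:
Add(Add(Add(Add(-8156, 102790), 85954), -250988), Add(-136705, Mul(-1, 96968))) = Add(Add(Add(94634, 85954), -250988), Add(-136705, -96968)) = Add(Add(180588, -250988), -233673) = Add(-70400, -233673) = -304073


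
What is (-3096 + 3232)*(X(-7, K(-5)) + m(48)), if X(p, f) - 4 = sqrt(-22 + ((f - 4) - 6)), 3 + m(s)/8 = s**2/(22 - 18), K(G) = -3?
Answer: 623968 + 136*I*sqrt(35) ≈ 6.2397e+5 + 804.59*I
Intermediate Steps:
m(s) = -24 + 2*s**2 (m(s) = -24 + 8*(s**2/(22 - 18)) = -24 + 8*(s**2/4) = -24 + 2*s**2)
X(p, f) = 4 + sqrt(-32 + f) (X(p, f) = 4 + sqrt(-22 + ((f - 4) - 6)) = 4 + sqrt(-22 + ((-4 + f) - 6)) = 4 + sqrt(-22 + (-10 + f)) = 4 + sqrt(-32 + f))
(-3096 + 3232)*(X(-7, K(-5)) + m(48)) = (-3096 + 3232)*((4 + sqrt(-32 - 3)) + (-24 + 2*48**2)) = 136*((4 + sqrt(-35)) + (-24 + 2*2304)) = 136*((4 + I*sqrt(35)) + (-24 + 4608)) = 136*((4 + I*sqrt(35)) + 4584) = 136*(4588 + I*sqrt(35)) = 623968 + 136*I*sqrt(35)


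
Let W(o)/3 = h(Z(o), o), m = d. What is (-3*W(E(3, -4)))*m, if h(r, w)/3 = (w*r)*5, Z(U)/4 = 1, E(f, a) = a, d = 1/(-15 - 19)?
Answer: -1080/17 ≈ -63.529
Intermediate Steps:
d = -1/34 (d = 1/(-34) = -1/34 ≈ -0.029412)
m = -1/34 ≈ -0.029412
Z(U) = 4 (Z(U) = 4*1 = 4)
h(r, w) = 15*r*w (h(r, w) = 3*((w*r)*5) = 3*((r*w)*5) = 3*(5*r*w) = 15*r*w)
W(o) = 180*o (W(o) = 3*(15*4*o) = 3*(60*o) = 180*o)
(-3*W(E(3, -4)))*m = -540*(-4)*(-1/34) = -3*(-720)*(-1/34) = 2160*(-1/34) = -1080/17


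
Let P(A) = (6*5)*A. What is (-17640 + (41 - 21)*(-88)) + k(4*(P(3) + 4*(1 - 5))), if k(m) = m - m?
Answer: -19400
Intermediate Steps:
P(A) = 30*A
k(m) = 0
(-17640 + (41 - 21)*(-88)) + k(4*(P(3) + 4*(1 - 5))) = (-17640 + (41 - 21)*(-88)) + 0 = (-17640 + 20*(-88)) + 0 = (-17640 - 1760) + 0 = -19400 + 0 = -19400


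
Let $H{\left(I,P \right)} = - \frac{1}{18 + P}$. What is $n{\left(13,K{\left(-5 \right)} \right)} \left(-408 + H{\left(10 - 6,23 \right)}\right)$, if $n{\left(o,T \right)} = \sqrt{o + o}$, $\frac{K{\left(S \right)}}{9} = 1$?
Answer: $- \frac{16729 \sqrt{26}}{41} \approx -2080.5$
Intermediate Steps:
$K{\left(S \right)} = 9$ ($K{\left(S \right)} = 9 \cdot 1 = 9$)
$n{\left(o,T \right)} = \sqrt{2} \sqrt{o}$ ($n{\left(o,T \right)} = \sqrt{2 o} = \sqrt{2} \sqrt{o}$)
$n{\left(13,K{\left(-5 \right)} \right)} \left(-408 + H{\left(10 - 6,23 \right)}\right) = \sqrt{2} \sqrt{13} \left(-408 - \frac{1}{18 + 23}\right) = \sqrt{26} \left(-408 - \frac{1}{41}\right) = \sqrt{26} \left(- \frac{16729}{41}\right) = - \frac{16729 \sqrt{26}}{41}$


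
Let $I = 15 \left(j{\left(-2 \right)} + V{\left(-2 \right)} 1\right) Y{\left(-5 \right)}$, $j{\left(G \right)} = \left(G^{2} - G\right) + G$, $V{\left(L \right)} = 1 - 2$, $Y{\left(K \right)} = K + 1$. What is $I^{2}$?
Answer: $32400$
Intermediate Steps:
$Y{\left(K \right)} = 1 + K$
$V{\left(L \right)} = -1$ ($V{\left(L \right)} = 1 - 2 = -1$)
$j{\left(G \right)} = G^{2}$
$I = -180$ ($I = 15 \left(\left(-2\right)^{2} - 1\right) \left(1 - 5\right) = 15 \left(4 - 1\right) \left(-4\right) = 15 \cdot 3 \left(-4\right) = 15 \left(-12\right) = -180$)
$I^{2} = \left(-180\right)^{2} = 32400$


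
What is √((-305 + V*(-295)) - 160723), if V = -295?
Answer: I*√74003 ≈ 272.04*I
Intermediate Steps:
√((-305 + V*(-295)) - 160723) = √((-305 - 295*(-295)) - 160723) = √((-305 + 87025) - 160723) = √(86720 - 160723) = √(-74003) = I*√74003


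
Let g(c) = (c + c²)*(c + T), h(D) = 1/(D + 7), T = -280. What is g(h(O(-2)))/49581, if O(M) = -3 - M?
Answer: -1679/1529928 ≈ -0.0010974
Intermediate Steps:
h(D) = 1/(7 + D)
g(c) = (-280 + c)*(c + c²) (g(c) = (c + c²)*(c - 280) = (c + c²)*(-280 + c) = (-280 + c)*(c + c²))
g(h(O(-2)))/49581 = ((-280 + (1/(7 + (-3 - 1*(-2))))² - 279/(7 + (-3 - 1*(-2))))/(7 + (-3 - 1*(-2))))/49581 = ((-280 + (1/(7 + (-3 + 2)))² - 279/(7 + (-3 + 2)))/(7 + (-3 + 2)))*(1/49581) = ((-280 + (1/(7 - 1))² - 279/(7 - 1))/(7 - 1))*(1/49581) = ((-280 + (1/6)² - 279/6)/6)*(1/49581) = ((-280 + (⅙)² - 279*⅙)/6)*(1/49581) = ((-280 + 1/36 - 93/2)/6)*(1/49581) = ((⅙)*(-11753/36))*(1/49581) = -11753/216*1/49581 = -1679/1529928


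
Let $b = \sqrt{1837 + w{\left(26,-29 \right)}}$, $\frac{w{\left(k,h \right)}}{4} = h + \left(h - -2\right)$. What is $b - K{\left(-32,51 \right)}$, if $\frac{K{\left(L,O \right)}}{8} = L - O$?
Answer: $664 + \sqrt{1613} \approx 704.16$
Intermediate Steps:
$w{\left(k,h \right)} = 8 + 8 h$ ($w{\left(k,h \right)} = 4 \left(h + \left(h - -2\right)\right) = 4 \left(h + \left(h + 2\right)\right) = 4 \left(h + \left(2 + h\right)\right) = 4 \left(2 + 2 h\right) = 8 + 8 h$)
$K{\left(L,O \right)} = - 8 O + 8 L$ ($K{\left(L,O \right)} = 8 \left(L - O\right) = - 8 O + 8 L$)
$b = \sqrt{1613}$ ($b = \sqrt{1837 + \left(8 + 8 \left(-29\right)\right)} = \sqrt{1837 + \left(8 - 232\right)} = \sqrt{1837 - 224} = \sqrt{1613} \approx 40.162$)
$b - K{\left(-32,51 \right)} = \sqrt{1613} - \left(\left(-8\right) 51 + 8 \left(-32\right)\right) = \sqrt{1613} - \left(-408 - 256\right) = \sqrt{1613} - -664 = \sqrt{1613} + 664 = 664 + \sqrt{1613}$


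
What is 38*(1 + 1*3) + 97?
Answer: 249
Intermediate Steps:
38*(1 + 1*3) + 97 = 38*(1 + 3) + 97 = 38*4 + 97 = 152 + 97 = 249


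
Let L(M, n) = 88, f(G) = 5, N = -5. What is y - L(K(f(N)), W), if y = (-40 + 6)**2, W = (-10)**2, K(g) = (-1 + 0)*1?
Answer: 1068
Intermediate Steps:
K(g) = -1 (K(g) = -1*1 = -1)
W = 100
y = 1156 (y = (-34)**2 = 1156)
y - L(K(f(N)), W) = 1156 - 1*88 = 1156 - 88 = 1068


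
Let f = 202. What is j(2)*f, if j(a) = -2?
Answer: -404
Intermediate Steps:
j(2)*f = -2*202 = -404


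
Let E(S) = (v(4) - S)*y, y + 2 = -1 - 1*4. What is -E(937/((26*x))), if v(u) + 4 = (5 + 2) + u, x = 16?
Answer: 13825/416 ≈ 33.233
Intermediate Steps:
v(u) = 3 + u (v(u) = -4 + ((5 + 2) + u) = -4 + (7 + u) = 3 + u)
y = -7 (y = -2 + (-1 - 1*4) = -2 + (-1 - 4) = -2 - 5 = -7)
E(S) = -49 + 7*S (E(S) = ((3 + 4) - S)*(-7) = (7 - S)*(-7) = -49 + 7*S)
-E(937/((26*x))) = -(-49 + 7*(937/((26*16)))) = -(-49 + 7*(937/416)) = -(-49 + 6559/416) = -1*(-13825/416) = 13825/416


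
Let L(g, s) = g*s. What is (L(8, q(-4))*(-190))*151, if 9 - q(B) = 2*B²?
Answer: 5278960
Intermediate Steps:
q(B) = 9 - 2*B²
(L(8, q(-4))*(-190))*151 = ((8*(9 - 2*(-4)²))*(-190))*151 = ((8*(9 - 2*16))*(-190))*151 = ((8*(9 - 32))*(-190))*151 = ((8*(-23))*(-190))*151 = -184*(-190)*151 = 34960*151 = 5278960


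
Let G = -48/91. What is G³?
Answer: -110592/753571 ≈ -0.14676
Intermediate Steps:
G = -48/91 (G = -48*1/91 = -48/91 ≈ -0.52747)
G³ = (-48/91)³ = -110592/753571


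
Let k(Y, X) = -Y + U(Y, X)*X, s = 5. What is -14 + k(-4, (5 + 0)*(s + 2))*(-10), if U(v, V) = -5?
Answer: 1696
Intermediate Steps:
k(Y, X) = -Y - 5*X
-14 + k(-4, (5 + 0)*(s + 2))*(-10) = -14 + (-1*(-4) - 5*(5 + 0)*(5 + 2))*(-10) = -14 + (4 - 25*7)*(-10) = -14 + (4 - 5*35)*(-10) = -14 + (4 - 175)*(-10) = -14 - 171*(-10) = -14 + 1710 = 1696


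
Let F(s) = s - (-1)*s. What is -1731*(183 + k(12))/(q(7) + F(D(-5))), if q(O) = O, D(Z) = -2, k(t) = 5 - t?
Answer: -101552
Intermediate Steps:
F(s) = 2*s (F(s) = s + s = 2*s)
-1731*(183 + k(12))/(q(7) + F(D(-5))) = -1731*(183 + (5 - 1*12))/(7 + 2*(-2)) = -1731*(183 + (5 - 12))/(7 - 4) = -1731*(183 - 7)/3 = -304656/3 = -1731*176/3 = -101552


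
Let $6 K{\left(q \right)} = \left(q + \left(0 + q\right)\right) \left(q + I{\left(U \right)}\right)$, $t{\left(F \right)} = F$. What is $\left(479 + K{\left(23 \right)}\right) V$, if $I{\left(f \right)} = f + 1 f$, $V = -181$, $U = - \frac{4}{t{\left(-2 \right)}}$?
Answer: $-124166$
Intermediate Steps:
$U = 2$ ($U = - \frac{4}{-2} = \left(-4\right) \left(- \frac{1}{2}\right) = 2$)
$I{\left(f \right)} = 2 f$ ($I{\left(f \right)} = f + f = 2 f$)
$K{\left(q \right)} = \frac{q \left(4 + q\right)}{3}$ ($K{\left(q \right)} = \frac{\left(q + \left(0 + q\right)\right) \left(q + 2 \cdot 2\right)}{6} = \frac{\left(q + q\right) \left(q + 4\right)}{6} = \frac{2 q \left(4 + q\right)}{6} = \frac{q \left(4 + q\right)}{3}$)
$\left(479 + K{\left(23 \right)}\right) V = \left(479 + \frac{1}{3} \cdot 23 \left(4 + 23\right)\right) \left(-181\right) = \left(479 + \frac{1}{3} \cdot 23 \cdot 27\right) \left(-181\right) = \left(479 + 207\right) \left(-181\right) = 686 \left(-181\right) = -124166$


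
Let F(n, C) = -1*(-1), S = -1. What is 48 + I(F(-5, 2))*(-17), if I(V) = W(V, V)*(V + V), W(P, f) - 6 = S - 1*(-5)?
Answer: -292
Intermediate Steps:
W(P, f) = 10 (W(P, f) = 6 + (-1 - 1*(-5)) = 6 + (-1 + 5) = 6 + 4 = 10)
F(n, C) = 1
I(V) = 20*V (I(V) = 10*(V + V) = 10*(2*V) = 20*V)
48 + I(F(-5, 2))*(-17) = 48 + (20*1)*(-17) = 48 + 20*(-17) = 48 - 340 = -292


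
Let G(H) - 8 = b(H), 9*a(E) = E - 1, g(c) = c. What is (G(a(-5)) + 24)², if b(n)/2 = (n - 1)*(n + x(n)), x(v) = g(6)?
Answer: 16384/81 ≈ 202.27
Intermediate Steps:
x(v) = 6
b(n) = 2*(-1 + n)*(6 + n) (b(n) = 2*((n - 1)*(n + 6)) = 2*((-1 + n)*(6 + n)) = 2*(-1 + n)*(6 + n))
a(E) = -⅑ + E/9 (a(E) = (E - 1)/9 = (-1 + E)/9 = -⅑ + E/9)
G(H) = -4 + 2*H² + 10*H (G(H) = 8 + (-12 + 2*H² + 10*H) = -4 + 2*H² + 10*H)
(G(a(-5)) + 24)² = ((-4 + 2*(-⅑ + (⅑)*(-5))² + 10*(-⅑ + (⅑)*(-5))) + 24)² = ((-4 + 2*(-⅑ - 5/9)² + 10*(-⅑ - 5/9)) + 24)² = ((-4 + 2*(-⅔)² + 10*(-⅔)) + 24)² = ((-4 + 2*(4/9) - 20/3) + 24)² = ((-4 + 8/9 - 20/3) + 24)² = (-88/9 + 24)² = (128/9)² = 16384/81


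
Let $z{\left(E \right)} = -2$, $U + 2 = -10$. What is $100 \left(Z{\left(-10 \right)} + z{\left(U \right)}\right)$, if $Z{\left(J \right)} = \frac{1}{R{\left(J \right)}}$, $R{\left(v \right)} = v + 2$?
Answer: $- \frac{425}{2} \approx -212.5$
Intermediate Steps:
$U = -12$ ($U = -2 - 10 = -12$)
$R{\left(v \right)} = 2 + v$
$Z{\left(J \right)} = \frac{1}{2 + J}$
$100 \left(Z{\left(-10 \right)} + z{\left(U \right)}\right) = 100 \left(\frac{1}{2 - 10} - 2\right) = 100 \left(\frac{1}{-8} - 2\right) = 100 \left(- \frac{1}{8} - 2\right) = 100 \left(- \frac{17}{8}\right) = - \frac{425}{2}$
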